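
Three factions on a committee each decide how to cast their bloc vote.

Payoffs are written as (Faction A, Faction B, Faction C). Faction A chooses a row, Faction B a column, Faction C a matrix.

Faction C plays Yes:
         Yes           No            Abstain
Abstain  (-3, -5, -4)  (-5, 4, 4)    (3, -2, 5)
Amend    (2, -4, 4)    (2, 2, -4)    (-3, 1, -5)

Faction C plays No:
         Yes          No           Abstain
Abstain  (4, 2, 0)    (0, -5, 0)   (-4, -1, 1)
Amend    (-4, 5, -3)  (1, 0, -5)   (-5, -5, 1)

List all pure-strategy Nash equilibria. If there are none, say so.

For each player, find the best response to each opponent profile; mutual best responses are the pure NE.
Faction A against (Yes, Yes): payoffs -3, 2 → best response Amend.
Faction A against (Yes, No): payoffs 4, -4 → best response Abstain.
Faction A against (No, Yes): payoffs -5, 2 → best response Amend.
Faction A against (No, No): payoffs 0, 1 → best response Amend.
Faction A against (Abstain, Yes): payoffs 3, -3 → best response Abstain.
Faction A against (Abstain, No): payoffs -4, -5 → best response Abstain.
Faction B against (Abstain, Yes): payoffs -5, 4, -2 → best response No.
Faction B against (Abstain, No): payoffs 2, -5, -1 → best response Yes.
Faction B against (Amend, Yes): payoffs -4, 2, 1 → best response No.
Faction B against (Amend, No): payoffs 5, 0, -5 → best response Yes.
Faction C against (Abstain, Yes): payoffs -4, 0 → best response No.
Faction C against (Abstain, No): payoffs 4, 0 → best response Yes.
Faction C against (Abstain, Abstain): payoffs 5, 1 → best response Yes.
Faction C against (Amend, Yes): payoffs 4, -3 → best response Yes.
Faction C against (Amend, No): payoffs -4, -5 → best response Yes.
Faction C against (Amend, Abstain): payoffs -5, 1 → best response No.
Mutual best responses: (Abstain, Yes, No); (Amend, No, Yes).

(Abstain, Yes, No) and (Amend, No, Yes)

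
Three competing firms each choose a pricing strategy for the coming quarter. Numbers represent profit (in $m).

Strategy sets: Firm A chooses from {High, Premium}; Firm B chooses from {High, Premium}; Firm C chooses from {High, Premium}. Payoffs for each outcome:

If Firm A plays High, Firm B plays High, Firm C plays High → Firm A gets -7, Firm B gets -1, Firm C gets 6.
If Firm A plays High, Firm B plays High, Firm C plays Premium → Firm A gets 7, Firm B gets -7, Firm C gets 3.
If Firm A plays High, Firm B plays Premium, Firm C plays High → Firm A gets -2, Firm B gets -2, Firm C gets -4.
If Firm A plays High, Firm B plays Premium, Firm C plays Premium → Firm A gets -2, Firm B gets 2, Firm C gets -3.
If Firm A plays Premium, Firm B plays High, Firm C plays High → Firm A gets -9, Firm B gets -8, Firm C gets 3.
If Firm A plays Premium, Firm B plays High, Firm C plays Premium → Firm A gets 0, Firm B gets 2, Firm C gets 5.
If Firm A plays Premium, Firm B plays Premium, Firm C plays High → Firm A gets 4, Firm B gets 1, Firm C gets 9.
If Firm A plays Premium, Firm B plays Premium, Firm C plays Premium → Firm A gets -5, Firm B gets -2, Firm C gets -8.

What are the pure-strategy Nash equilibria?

Firm A against (High, High): payoffs -7, -9 → best response High.
Firm A against (High, Premium): payoffs 7, 0 → best response High.
Firm A against (Premium, High): payoffs -2, 4 → best response Premium.
Firm A against (Premium, Premium): payoffs -2, -5 → best response High.
Firm B against (High, High): payoffs -1, -2 → best response High.
Firm B against (High, Premium): payoffs -7, 2 → best response Premium.
Firm B against (Premium, High): payoffs -8, 1 → best response Premium.
Firm B against (Premium, Premium): payoffs 2, -2 → best response High.
Firm C against (High, High): payoffs 6, 3 → best response High.
Firm C against (High, Premium): payoffs -4, -3 → best response Premium.
Firm C against (Premium, High): payoffs 3, 5 → best response Premium.
Firm C against (Premium, Premium): payoffs 9, -8 → best response High.
Mutual best responses: (High, High, High); (High, Premium, Premium); (Premium, Premium, High).

Pure-strategy Nash equilibria: (High, High, High) and (High, Premium, Premium) and (Premium, Premium, High)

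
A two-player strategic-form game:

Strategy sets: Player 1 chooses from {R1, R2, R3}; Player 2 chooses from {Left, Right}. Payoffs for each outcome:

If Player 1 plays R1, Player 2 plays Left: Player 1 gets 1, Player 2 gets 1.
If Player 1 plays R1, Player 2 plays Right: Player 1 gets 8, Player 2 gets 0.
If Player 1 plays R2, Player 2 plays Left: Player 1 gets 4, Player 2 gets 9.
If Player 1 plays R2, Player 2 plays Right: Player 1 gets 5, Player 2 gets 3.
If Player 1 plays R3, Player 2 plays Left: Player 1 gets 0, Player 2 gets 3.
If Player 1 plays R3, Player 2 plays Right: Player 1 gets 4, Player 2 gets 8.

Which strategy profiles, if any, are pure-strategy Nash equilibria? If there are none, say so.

Player 1 against Left: payoffs 1, 4, 0 → best response R2.
Player 1 against Right: payoffs 8, 5, 4 → best response R1.
Player 2 against R1: payoffs 1, 0 → best response Left.
Player 2 against R2: payoffs 9, 3 → best response Left.
Player 2 against R3: payoffs 3, 8 → best response Right.
Mutual best responses: (R2, Left).

Pure NE: (R2, Left)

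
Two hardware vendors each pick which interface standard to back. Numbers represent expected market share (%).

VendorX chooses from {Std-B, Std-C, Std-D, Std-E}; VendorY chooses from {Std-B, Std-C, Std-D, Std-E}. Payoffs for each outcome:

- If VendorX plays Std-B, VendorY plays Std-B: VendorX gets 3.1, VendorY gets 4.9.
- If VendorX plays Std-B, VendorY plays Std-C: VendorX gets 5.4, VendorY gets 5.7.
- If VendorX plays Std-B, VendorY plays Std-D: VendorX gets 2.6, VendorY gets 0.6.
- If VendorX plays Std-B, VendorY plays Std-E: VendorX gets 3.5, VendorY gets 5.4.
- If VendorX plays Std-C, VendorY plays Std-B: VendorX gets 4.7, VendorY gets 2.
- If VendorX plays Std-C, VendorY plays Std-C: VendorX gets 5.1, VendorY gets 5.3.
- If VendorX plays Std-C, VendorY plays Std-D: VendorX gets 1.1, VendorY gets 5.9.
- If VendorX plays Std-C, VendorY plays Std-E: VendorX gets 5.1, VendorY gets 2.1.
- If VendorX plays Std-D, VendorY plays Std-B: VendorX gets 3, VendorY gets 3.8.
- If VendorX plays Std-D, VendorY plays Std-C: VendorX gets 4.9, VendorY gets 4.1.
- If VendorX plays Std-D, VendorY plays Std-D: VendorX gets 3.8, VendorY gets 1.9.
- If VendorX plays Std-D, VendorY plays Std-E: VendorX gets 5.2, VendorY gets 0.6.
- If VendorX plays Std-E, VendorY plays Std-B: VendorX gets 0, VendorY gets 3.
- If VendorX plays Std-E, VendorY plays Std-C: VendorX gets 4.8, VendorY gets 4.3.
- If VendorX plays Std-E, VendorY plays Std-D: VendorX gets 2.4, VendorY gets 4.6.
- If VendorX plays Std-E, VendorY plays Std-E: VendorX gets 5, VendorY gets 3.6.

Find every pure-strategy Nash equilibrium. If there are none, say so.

VendorX against Std-B: payoffs 3.1, 4.7, 3, 0 → best response Std-C.
VendorX against Std-C: payoffs 5.4, 5.1, 4.9, 4.8 → best response Std-B.
VendorX against Std-D: payoffs 2.6, 1.1, 3.8, 2.4 → best response Std-D.
VendorX against Std-E: payoffs 3.5, 5.1, 5.2, 5 → best response Std-D.
VendorY against Std-B: payoffs 4.9, 5.7, 0.6, 5.4 → best response Std-C.
VendorY against Std-C: payoffs 2, 5.3, 5.9, 2.1 → best response Std-D.
VendorY against Std-D: payoffs 3.8, 4.1, 1.9, 0.6 → best response Std-C.
VendorY against Std-E: payoffs 3, 4.3, 4.6, 3.6 → best response Std-D.
Mutual best responses: (Std-B, Std-C).

(Std-B, Std-C)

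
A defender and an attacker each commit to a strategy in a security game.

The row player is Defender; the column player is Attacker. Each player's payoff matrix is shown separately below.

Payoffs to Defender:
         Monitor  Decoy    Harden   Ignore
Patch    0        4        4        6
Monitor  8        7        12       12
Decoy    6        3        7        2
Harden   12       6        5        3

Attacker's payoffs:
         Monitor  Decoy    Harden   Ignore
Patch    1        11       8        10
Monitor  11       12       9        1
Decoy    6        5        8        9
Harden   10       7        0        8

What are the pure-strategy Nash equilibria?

(Monitor, Decoy); (Harden, Monitor)

For each player, find the best response to each opponent profile; mutual best responses are the pure NE.
Defender against Monitor: payoffs 0, 8, 6, 12 → best response Harden.
Defender against Decoy: payoffs 4, 7, 3, 6 → best response Monitor.
Defender against Harden: payoffs 4, 12, 7, 5 → best response Monitor.
Defender against Ignore: payoffs 6, 12, 2, 3 → best response Monitor.
Attacker against Patch: payoffs 1, 11, 8, 10 → best response Decoy.
Attacker against Monitor: payoffs 11, 12, 9, 1 → best response Decoy.
Attacker against Decoy: payoffs 6, 5, 8, 9 → best response Ignore.
Attacker against Harden: payoffs 10, 7, 0, 8 → best response Monitor.
Mutual best responses: (Monitor, Decoy); (Harden, Monitor).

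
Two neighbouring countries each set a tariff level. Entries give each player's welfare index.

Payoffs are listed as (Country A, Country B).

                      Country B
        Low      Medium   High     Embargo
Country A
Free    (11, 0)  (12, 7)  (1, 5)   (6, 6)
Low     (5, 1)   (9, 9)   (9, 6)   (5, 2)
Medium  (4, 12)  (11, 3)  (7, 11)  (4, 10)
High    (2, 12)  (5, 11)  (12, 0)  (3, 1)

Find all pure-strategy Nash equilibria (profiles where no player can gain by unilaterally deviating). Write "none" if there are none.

Mark each player's best response to every combination of opponents' strategies; a profile where every player is best-responding is a pure Nash equilibrium.
Country A against Low: payoffs 11, 5, 4, 2 → best response Free.
Country A against Medium: payoffs 12, 9, 11, 5 → best response Free.
Country A against High: payoffs 1, 9, 7, 12 → best response High.
Country A against Embargo: payoffs 6, 5, 4, 3 → best response Free.
Country B against Free: payoffs 0, 7, 5, 6 → best response Medium.
Country B against Low: payoffs 1, 9, 6, 2 → best response Medium.
Country B against Medium: payoffs 12, 3, 11, 10 → best response Low.
Country B against High: payoffs 12, 11, 0, 1 → best response Low.
Mutual best responses: (Free, Medium).

The unique pure-strategy Nash equilibrium is (Free, Medium).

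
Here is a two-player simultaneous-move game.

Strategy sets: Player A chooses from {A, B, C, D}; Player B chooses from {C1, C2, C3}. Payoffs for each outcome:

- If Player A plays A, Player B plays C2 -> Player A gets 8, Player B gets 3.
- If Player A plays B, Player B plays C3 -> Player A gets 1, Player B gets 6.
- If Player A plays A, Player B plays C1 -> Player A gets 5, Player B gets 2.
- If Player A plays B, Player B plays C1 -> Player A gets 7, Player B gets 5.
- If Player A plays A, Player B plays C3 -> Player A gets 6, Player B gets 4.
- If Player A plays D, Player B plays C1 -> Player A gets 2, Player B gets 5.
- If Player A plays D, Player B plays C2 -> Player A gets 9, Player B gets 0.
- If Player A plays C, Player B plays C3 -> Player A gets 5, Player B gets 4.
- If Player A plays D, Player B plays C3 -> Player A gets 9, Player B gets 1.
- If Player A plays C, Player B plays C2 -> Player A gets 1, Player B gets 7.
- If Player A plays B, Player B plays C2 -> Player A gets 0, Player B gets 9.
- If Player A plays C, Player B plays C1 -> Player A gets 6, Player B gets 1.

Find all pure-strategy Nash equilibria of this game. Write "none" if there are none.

This game has no pure Nash equilibrium.

(A, C1): Player A can switch to B (5 → 7). Not NE.
(A, C2): Player A can switch to D (8 → 9). Not NE.
(A, C3): Player A can switch to D (6 → 9). Not NE.
(B, C1): Player B can switch to C2 (5 → 9). Not NE.
(B, C2): Player A can switch to A (0 → 8). Not NE.
(B, C3): Player A can switch to A (1 → 6). Not NE.
(C, C1): Player A can switch to B (6 → 7). Not NE.
(C, C2): Player A can switch to A (1 → 8). Not NE.
(The remaining 4 profiles each have a profitable deviation by the same check.)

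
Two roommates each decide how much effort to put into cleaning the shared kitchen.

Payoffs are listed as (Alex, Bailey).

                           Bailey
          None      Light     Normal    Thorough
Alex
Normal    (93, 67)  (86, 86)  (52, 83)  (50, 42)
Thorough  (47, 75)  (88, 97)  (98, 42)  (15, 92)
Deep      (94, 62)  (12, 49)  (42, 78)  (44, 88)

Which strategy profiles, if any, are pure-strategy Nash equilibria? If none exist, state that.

For each player, find the best response to each opponent profile; mutual best responses are the pure NE.
Alex against None: payoffs 93, 47, 94 → best response Deep.
Alex against Light: payoffs 86, 88, 12 → best response Thorough.
Alex against Normal: payoffs 52, 98, 42 → best response Thorough.
Alex against Thorough: payoffs 50, 15, 44 → best response Normal.
Bailey against Normal: payoffs 67, 86, 83, 42 → best response Light.
Bailey against Thorough: payoffs 75, 97, 42, 92 → best response Light.
Bailey against Deep: payoffs 62, 49, 78, 88 → best response Thorough.
Mutual best responses: (Thorough, Light).

(Thorough, Light)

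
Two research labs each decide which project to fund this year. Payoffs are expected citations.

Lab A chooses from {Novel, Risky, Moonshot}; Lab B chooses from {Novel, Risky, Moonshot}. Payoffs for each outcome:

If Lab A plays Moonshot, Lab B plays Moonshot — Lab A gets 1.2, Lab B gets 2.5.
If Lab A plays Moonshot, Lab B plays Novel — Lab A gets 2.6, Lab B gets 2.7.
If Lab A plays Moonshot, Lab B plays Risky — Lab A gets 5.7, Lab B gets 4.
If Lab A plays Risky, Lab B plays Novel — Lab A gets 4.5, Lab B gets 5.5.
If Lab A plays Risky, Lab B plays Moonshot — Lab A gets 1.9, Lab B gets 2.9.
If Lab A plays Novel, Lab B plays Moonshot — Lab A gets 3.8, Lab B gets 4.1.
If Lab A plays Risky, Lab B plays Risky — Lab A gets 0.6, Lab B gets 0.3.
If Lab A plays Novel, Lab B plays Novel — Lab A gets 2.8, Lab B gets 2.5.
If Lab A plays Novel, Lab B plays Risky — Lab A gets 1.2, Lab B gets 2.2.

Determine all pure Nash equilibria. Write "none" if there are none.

The pure Nash equilibria are (Novel, Moonshot); (Risky, Novel); (Moonshot, Risky).

Lab A against Novel: payoffs 2.8, 4.5, 2.6 → best response Risky.
Lab A against Risky: payoffs 1.2, 0.6, 5.7 → best response Moonshot.
Lab A against Moonshot: payoffs 3.8, 1.9, 1.2 → best response Novel.
Lab B against Novel: payoffs 2.5, 2.2, 4.1 → best response Moonshot.
Lab B against Risky: payoffs 5.5, 0.3, 2.9 → best response Novel.
Lab B against Moonshot: payoffs 2.7, 4, 2.5 → best response Risky.
Mutual best responses: (Novel, Moonshot); (Risky, Novel); (Moonshot, Risky).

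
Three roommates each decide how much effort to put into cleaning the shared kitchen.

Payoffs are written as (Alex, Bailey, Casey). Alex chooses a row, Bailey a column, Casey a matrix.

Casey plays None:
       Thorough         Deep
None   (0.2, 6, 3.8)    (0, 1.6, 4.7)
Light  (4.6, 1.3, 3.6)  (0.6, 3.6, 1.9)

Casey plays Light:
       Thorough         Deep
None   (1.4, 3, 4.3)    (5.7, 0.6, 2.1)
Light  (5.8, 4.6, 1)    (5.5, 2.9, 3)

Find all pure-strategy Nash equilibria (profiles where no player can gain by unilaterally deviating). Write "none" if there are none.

This game has no pure Nash equilibrium.

(None, Thorough, None): Alex can switch to Light (0.2 → 4.6). Not NE.
(None, Thorough, Light): Alex can switch to Light (1.4 → 5.8). Not NE.
(None, Deep, None): Alex can switch to Light (0 → 0.6). Not NE.
(None, Deep, Light): Bailey can switch to Thorough (0.6 → 3). Not NE.
(Light, Thorough, None): Bailey can switch to Deep (1.3 → 3.6). Not NE.
(Light, Thorough, Light): Casey can switch to None (1 → 3.6). Not NE.
(The remaining 2 profiles each have a profitable deviation by the same check.)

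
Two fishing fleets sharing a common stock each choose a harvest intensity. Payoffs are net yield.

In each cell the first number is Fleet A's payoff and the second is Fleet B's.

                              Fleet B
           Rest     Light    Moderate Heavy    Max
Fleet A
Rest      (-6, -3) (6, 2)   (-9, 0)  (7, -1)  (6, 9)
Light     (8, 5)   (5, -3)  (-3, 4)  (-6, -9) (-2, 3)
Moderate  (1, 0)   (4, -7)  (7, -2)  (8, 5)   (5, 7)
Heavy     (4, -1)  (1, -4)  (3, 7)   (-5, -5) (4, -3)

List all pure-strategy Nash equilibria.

For each player, find the best response to each opponent profile; mutual best responses are the pure NE.
Fleet A against Rest: payoffs -6, 8, 1, 4 → best response Light.
Fleet A against Light: payoffs 6, 5, 4, 1 → best response Rest.
Fleet A against Moderate: payoffs -9, -3, 7, 3 → best response Moderate.
Fleet A against Heavy: payoffs 7, -6, 8, -5 → best response Moderate.
Fleet A against Max: payoffs 6, -2, 5, 4 → best response Rest.
Fleet B against Rest: payoffs -3, 2, 0, -1, 9 → best response Max.
Fleet B against Light: payoffs 5, -3, 4, -9, 3 → best response Rest.
Fleet B against Moderate: payoffs 0, -7, -2, 5, 7 → best response Max.
Fleet B against Heavy: payoffs -1, -4, 7, -5, -3 → best response Moderate.
Mutual best responses: (Rest, Max); (Light, Rest).

(Rest, Max), (Light, Rest)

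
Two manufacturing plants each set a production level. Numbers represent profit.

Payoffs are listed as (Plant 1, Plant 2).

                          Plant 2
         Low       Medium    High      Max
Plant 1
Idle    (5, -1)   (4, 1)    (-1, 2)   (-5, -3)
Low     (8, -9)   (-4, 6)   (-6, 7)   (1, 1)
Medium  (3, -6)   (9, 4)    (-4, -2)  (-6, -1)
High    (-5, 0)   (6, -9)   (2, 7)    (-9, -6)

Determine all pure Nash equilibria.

Check each profile: it is a Nash equilibrium iff no player can strictly gain by switching unilaterally.
(Idle, Low): Plant 1 can switch to Low (5 → 8). Not NE.
(Idle, Medium): Plant 1 can switch to Medium (4 → 9). Not NE.
(Idle, High): Plant 1 can switch to High (-1 → 2). Not NE.
(Idle, Max): Plant 1 can switch to Low (-5 → 1). Not NE.
(Low, Low): Plant 2 can switch to Medium (-9 → 6). Not NE.
(Low, Medium): Plant 1 can switch to Idle (-4 → 4). Not NE.
(Medium, Medium): Plant 1 gets 9, best alternative 6; Plant 2 gets 4, best alternative -1. No profitable deviation — NE.
(High, High): Plant 1 gets 2, best alternative -1; Plant 2 gets 7, best alternative 0. No profitable deviation — NE.
(The remaining 8 profiles each have a profitable deviation by the same check.)

The pure Nash equilibria are (Medium, Medium); (High, High).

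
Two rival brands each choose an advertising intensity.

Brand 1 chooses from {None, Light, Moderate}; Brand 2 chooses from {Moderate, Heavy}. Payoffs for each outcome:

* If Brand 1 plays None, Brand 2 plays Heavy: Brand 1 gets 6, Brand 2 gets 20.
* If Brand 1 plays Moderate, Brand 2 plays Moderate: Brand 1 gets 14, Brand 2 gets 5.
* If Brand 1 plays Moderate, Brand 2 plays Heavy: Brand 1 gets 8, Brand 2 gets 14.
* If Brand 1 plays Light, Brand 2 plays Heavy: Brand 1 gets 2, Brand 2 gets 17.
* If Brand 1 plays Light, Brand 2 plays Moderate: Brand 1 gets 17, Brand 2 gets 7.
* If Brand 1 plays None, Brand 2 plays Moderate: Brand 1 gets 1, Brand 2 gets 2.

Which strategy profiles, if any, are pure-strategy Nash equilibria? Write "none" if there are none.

(None, Moderate): Brand 1 can switch to Light (1 → 17). Not NE.
(None, Heavy): Brand 1 can switch to Moderate (6 → 8). Not NE.
(Light, Moderate): Brand 2 can switch to Heavy (7 → 17). Not NE.
(Light, Heavy): Brand 1 can switch to None (2 → 6). Not NE.
(Moderate, Moderate): Brand 1 can switch to Light (14 → 17). Not NE.
(Moderate, Heavy): Brand 1 gets 8, best alternative 6; Brand 2 gets 14, best alternative 5. No profitable deviation — NE.

Pure NE: (Moderate, Heavy)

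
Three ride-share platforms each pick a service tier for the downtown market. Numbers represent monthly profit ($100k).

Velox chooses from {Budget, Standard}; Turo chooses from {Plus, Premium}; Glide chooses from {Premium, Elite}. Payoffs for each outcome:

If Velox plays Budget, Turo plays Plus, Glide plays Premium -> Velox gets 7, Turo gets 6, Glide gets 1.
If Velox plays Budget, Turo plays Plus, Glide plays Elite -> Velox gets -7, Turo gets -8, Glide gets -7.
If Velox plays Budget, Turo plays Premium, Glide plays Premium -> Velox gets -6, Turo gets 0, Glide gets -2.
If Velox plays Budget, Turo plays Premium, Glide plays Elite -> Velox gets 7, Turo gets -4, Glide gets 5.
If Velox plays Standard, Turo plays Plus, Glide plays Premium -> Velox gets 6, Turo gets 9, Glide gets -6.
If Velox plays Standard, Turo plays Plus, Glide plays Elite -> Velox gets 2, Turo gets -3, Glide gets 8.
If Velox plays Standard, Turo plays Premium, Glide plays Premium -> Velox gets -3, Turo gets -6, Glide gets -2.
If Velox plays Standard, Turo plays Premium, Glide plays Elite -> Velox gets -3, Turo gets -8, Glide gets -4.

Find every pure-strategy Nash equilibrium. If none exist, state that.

Pure-strategy Nash equilibria: (Budget, Plus, Premium), (Budget, Premium, Elite), (Standard, Plus, Elite)

Velox against (Plus, Premium): payoffs 7, 6 → best response Budget.
Velox against (Plus, Elite): payoffs -7, 2 → best response Standard.
Velox against (Premium, Premium): payoffs -6, -3 → best response Standard.
Velox against (Premium, Elite): payoffs 7, -3 → best response Budget.
Turo against (Budget, Premium): payoffs 6, 0 → best response Plus.
Turo against (Budget, Elite): payoffs -8, -4 → best response Premium.
Turo against (Standard, Premium): payoffs 9, -6 → best response Plus.
Turo against (Standard, Elite): payoffs -3, -8 → best response Plus.
Glide against (Budget, Plus): payoffs 1, -7 → best response Premium.
Glide against (Budget, Premium): payoffs -2, 5 → best response Elite.
Glide against (Standard, Plus): payoffs -6, 8 → best response Elite.
Glide against (Standard, Premium): payoffs -2, -4 → best response Premium.
Mutual best responses: (Budget, Plus, Premium); (Budget, Premium, Elite); (Standard, Plus, Elite).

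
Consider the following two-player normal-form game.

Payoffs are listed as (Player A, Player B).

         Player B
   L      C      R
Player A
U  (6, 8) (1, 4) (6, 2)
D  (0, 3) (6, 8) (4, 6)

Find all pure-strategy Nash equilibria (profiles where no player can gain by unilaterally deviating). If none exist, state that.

Player A against L: payoffs 6, 0 → best response U.
Player A against C: payoffs 1, 6 → best response D.
Player A against R: payoffs 6, 4 → best response U.
Player B against U: payoffs 8, 4, 2 → best response L.
Player B against D: payoffs 3, 8, 6 → best response C.
Mutual best responses: (U, L); (D, C).

(U, L); (D, C)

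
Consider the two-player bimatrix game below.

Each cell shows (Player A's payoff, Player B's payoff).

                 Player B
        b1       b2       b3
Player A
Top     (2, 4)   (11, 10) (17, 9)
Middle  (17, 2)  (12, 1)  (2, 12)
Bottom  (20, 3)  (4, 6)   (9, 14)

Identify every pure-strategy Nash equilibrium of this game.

This game has no pure Nash equilibrium.

Player A against b1: payoffs 2, 17, 20 → best response Bottom.
Player A against b2: payoffs 11, 12, 4 → best response Middle.
Player A against b3: payoffs 17, 2, 9 → best response Top.
Player B against Top: payoffs 4, 10, 9 → best response b2.
Player B against Middle: payoffs 2, 1, 12 → best response b3.
Player B against Bottom: payoffs 3, 6, 14 → best response b3.
No profile is a mutual best response for all players.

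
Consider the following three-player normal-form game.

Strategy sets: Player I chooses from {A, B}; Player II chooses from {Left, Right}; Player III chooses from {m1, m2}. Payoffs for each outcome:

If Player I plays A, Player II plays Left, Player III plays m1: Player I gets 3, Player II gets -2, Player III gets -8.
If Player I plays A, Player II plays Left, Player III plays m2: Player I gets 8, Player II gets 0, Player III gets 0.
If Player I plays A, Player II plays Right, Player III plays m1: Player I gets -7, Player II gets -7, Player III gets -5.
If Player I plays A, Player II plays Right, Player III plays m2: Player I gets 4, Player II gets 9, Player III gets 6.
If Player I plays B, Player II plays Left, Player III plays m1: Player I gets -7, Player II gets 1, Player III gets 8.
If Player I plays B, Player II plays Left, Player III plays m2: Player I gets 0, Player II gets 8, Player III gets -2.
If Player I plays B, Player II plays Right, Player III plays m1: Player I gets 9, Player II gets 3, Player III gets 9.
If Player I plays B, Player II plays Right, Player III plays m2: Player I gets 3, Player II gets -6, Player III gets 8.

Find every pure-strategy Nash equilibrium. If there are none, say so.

For each player, find the best response to each opponent profile; mutual best responses are the pure NE.
Player I against (Left, m1): payoffs 3, -7 → best response A.
Player I against (Left, m2): payoffs 8, 0 → best response A.
Player I against (Right, m1): payoffs -7, 9 → best response B.
Player I against (Right, m2): payoffs 4, 3 → best response A.
Player II against (A, m1): payoffs -2, -7 → best response Left.
Player II against (A, m2): payoffs 0, 9 → best response Right.
Player II against (B, m1): payoffs 1, 3 → best response Right.
Player II against (B, m2): payoffs 8, -6 → best response Left.
Player III against (A, Left): payoffs -8, 0 → best response m2.
Player III against (A, Right): payoffs -5, 6 → best response m2.
Player III against (B, Left): payoffs 8, -2 → best response m1.
Player III against (B, Right): payoffs 9, 8 → best response m1.
Mutual best responses: (A, Right, m2); (B, Right, m1).

The pure Nash equilibria are (A, Right, m2) and (B, Right, m1).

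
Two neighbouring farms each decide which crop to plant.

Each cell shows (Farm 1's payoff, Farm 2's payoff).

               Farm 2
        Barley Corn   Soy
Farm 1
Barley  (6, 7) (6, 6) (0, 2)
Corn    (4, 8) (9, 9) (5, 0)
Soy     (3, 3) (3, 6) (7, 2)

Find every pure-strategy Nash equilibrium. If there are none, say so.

Pure-strategy Nash equilibria: (Barley, Barley) and (Corn, Corn)

Mark each player's best response to every combination of opponents' strategies; a profile where every player is best-responding is a pure Nash equilibrium.
Farm 1 against Barley: payoffs 6, 4, 3 → best response Barley.
Farm 1 against Corn: payoffs 6, 9, 3 → best response Corn.
Farm 1 against Soy: payoffs 0, 5, 7 → best response Soy.
Farm 2 against Barley: payoffs 7, 6, 2 → best response Barley.
Farm 2 against Corn: payoffs 8, 9, 0 → best response Corn.
Farm 2 against Soy: payoffs 3, 6, 2 → best response Corn.
Mutual best responses: (Barley, Barley); (Corn, Corn).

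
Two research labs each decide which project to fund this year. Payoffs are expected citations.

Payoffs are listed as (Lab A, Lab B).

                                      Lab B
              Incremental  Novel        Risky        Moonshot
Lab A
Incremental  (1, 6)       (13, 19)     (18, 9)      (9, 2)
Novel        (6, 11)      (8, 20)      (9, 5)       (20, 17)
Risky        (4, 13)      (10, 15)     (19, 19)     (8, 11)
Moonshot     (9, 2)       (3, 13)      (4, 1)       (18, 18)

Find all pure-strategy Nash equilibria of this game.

(Incremental, Incremental): Lab A can switch to Novel (1 → 6). Not NE.
(Incremental, Novel): Lab A gets 13, best alternative 10; Lab B gets 19, best alternative 9. No profitable deviation — NE.
(Incremental, Risky): Lab A can switch to Risky (18 → 19). Not NE.
(Incremental, Moonshot): Lab A can switch to Novel (9 → 20). Not NE.
(Novel, Incremental): Lab A can switch to Moonshot (6 → 9). Not NE.
(Novel, Novel): Lab A can switch to Incremental (8 → 13). Not NE.
(Novel, Risky): Lab A can switch to Incremental (9 → 18). Not NE.
(Novel, Moonshot): Lab B can switch to Novel (17 → 20). Not NE.
(Risky, Incremental): Lab A can switch to Novel (4 → 6). Not NE.
(Risky, Novel): Lab A can switch to Incremental (10 → 13). Not NE.
(Risky, Risky): Lab A gets 19, best alternative 18; Lab B gets 19, best alternative 15. No profitable deviation — NE.
(Risky, Moonshot): Lab A can switch to Incremental (8 → 9). Not NE.
(The remaining 4 profiles each have a profitable deviation by the same check.)

(Incremental, Novel); (Risky, Risky)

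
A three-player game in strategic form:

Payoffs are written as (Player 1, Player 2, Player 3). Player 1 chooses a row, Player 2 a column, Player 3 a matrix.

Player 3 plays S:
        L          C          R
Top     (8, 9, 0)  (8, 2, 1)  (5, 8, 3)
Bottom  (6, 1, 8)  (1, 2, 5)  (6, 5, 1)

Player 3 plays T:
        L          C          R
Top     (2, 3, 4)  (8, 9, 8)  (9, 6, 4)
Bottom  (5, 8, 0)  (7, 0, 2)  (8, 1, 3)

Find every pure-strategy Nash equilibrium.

(Top, L, S): Player 3 can switch to T (0 → 4). Not NE.
(Top, L, T): Player 1 can switch to Bottom (2 → 5). Not NE.
(Top, C, S): Player 2 can switch to L (2 → 9). Not NE.
(Top, C, T): Player 1 gets 8, best alternative 7; Player 2 gets 9, best alternative 6; Player 3 gets 8, best alternative 1. No profitable deviation — NE.
(Top, R, S): Player 1 can switch to Bottom (5 → 6). Not NE.
(Top, R, T): Player 2 can switch to C (6 → 9). Not NE.
(Bottom, L, S): Player 1 can switch to Top (6 → 8). Not NE.
(The remaining 5 profiles each have a profitable deviation by the same check.)

(Top, C, T)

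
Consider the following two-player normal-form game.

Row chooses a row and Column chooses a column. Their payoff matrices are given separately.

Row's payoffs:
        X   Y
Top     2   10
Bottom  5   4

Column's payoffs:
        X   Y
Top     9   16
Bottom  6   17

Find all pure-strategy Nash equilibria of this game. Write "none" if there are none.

Row against X: payoffs 2, 5 → best response Bottom.
Row against Y: payoffs 10, 4 → best response Top.
Column against Top: payoffs 9, 16 → best response Y.
Column against Bottom: payoffs 6, 17 → best response Y.
Mutual best responses: (Top, Y).

(Top, Y)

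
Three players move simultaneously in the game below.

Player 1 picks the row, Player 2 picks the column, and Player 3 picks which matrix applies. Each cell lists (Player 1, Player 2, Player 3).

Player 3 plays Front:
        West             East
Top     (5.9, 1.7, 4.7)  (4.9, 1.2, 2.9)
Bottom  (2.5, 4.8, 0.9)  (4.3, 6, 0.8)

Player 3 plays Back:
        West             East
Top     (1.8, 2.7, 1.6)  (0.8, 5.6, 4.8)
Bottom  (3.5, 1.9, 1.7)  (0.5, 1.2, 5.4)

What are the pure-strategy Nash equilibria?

Pure-strategy Nash equilibria: (Top, West, Front); (Top, East, Back); (Bottom, West, Back)

(Top, West, Front): Player 1 gets 5.9, best alternative 2.5; Player 2 gets 1.7, best alternative 1.2; Player 3 gets 4.7, best alternative 1.6. No profitable deviation — NE.
(Top, West, Back): Player 1 can switch to Bottom (1.8 → 3.5). Not NE.
(Top, East, Front): Player 2 can switch to West (1.2 → 1.7). Not NE.
(Top, East, Back): Player 1 gets 0.8, best alternative 0.5; Player 2 gets 5.6, best alternative 2.7; Player 3 gets 4.8, best alternative 2.9. No profitable deviation — NE.
(Bottom, West, Front): Player 1 can switch to Top (2.5 → 5.9). Not NE.
(Bottom, West, Back): Player 1 gets 3.5, best alternative 1.8; Player 2 gets 1.9, best alternative 1.2; Player 3 gets 1.7, best alternative 0.9. No profitable deviation — NE.
(Bottom, East, Front): Player 1 can switch to Top (4.3 → 4.9). Not NE.
(Bottom, East, Back): Player 1 can switch to Top (0.5 → 0.8). Not NE.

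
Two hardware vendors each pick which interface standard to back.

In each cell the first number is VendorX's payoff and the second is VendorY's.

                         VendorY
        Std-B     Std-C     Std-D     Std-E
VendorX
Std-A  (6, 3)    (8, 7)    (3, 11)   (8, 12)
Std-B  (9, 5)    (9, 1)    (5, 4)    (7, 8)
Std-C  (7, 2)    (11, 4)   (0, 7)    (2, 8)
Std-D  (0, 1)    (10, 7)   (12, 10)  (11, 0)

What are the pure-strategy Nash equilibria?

The unique pure-strategy Nash equilibrium is (Std-D, Std-D).

For each player, find the best response to each opponent profile; mutual best responses are the pure NE.
VendorX against Std-B: payoffs 6, 9, 7, 0 → best response Std-B.
VendorX against Std-C: payoffs 8, 9, 11, 10 → best response Std-C.
VendorX against Std-D: payoffs 3, 5, 0, 12 → best response Std-D.
VendorX against Std-E: payoffs 8, 7, 2, 11 → best response Std-D.
VendorY against Std-A: payoffs 3, 7, 11, 12 → best response Std-E.
VendorY against Std-B: payoffs 5, 1, 4, 8 → best response Std-E.
VendorY against Std-C: payoffs 2, 4, 7, 8 → best response Std-E.
VendorY against Std-D: payoffs 1, 7, 10, 0 → best response Std-D.
Mutual best responses: (Std-D, Std-D).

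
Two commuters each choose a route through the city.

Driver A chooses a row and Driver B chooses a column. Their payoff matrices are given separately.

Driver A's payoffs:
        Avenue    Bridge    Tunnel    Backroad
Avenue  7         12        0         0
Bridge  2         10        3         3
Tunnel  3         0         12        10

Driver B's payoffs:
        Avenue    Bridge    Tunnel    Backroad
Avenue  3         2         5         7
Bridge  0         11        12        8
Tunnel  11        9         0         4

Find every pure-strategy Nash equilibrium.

Driver A against Avenue: payoffs 7, 2, 3 → best response Avenue.
Driver A against Bridge: payoffs 12, 10, 0 → best response Avenue.
Driver A against Tunnel: payoffs 0, 3, 12 → best response Tunnel.
Driver A against Backroad: payoffs 0, 3, 10 → best response Tunnel.
Driver B against Avenue: payoffs 3, 2, 5, 7 → best response Backroad.
Driver B against Bridge: payoffs 0, 11, 12, 8 → best response Tunnel.
Driver B against Tunnel: payoffs 11, 9, 0, 4 → best response Avenue.
No profile is a mutual best response for all players.

This game has no pure Nash equilibrium.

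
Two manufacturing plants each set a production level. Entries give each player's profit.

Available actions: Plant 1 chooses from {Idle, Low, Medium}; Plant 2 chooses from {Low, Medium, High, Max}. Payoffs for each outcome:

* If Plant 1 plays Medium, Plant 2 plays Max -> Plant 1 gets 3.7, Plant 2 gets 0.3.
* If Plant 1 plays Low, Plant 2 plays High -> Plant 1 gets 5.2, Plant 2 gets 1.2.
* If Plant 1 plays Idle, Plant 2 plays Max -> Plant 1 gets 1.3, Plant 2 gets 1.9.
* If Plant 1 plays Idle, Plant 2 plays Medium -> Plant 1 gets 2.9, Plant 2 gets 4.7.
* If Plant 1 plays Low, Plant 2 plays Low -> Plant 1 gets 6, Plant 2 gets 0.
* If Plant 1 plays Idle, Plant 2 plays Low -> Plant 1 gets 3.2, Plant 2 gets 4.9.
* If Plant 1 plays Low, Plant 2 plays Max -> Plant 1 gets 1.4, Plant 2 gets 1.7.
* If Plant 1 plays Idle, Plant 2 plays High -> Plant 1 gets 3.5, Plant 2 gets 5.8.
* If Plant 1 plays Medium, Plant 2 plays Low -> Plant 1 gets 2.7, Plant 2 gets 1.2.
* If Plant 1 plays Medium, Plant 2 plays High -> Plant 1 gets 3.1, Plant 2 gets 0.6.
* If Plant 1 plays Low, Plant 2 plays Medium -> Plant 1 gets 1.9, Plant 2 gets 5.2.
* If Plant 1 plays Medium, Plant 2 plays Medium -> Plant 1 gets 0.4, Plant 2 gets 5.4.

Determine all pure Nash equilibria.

(Idle, Low): Plant 1 can switch to Low (3.2 → 6). Not NE.
(Idle, Medium): Plant 2 can switch to Low (4.7 → 4.9). Not NE.
(Idle, High): Plant 1 can switch to Low (3.5 → 5.2). Not NE.
(Idle, Max): Plant 1 can switch to Low (1.3 → 1.4). Not NE.
(Low, Low): Plant 2 can switch to Medium (0 → 5.2). Not NE.
(Low, Medium): Plant 1 can switch to Idle (1.9 → 2.9). Not NE.
(Low, High): Plant 2 can switch to Medium (1.2 → 5.2). Not NE.
(Low, Max): Plant 1 can switch to Medium (1.4 → 3.7). Not NE.
(The remaining 4 profiles each have a profitable deviation by the same check.)

This game has no pure Nash equilibrium.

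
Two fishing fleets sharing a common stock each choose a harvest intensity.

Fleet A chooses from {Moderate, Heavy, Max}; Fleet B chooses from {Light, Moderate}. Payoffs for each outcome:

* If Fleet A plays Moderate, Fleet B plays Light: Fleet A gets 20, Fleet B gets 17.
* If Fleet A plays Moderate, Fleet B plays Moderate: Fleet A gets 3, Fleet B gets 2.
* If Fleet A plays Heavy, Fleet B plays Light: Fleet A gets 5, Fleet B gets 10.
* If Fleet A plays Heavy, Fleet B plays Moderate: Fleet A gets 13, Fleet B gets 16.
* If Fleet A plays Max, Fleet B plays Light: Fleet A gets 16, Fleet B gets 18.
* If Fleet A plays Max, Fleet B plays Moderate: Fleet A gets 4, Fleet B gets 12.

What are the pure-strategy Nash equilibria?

The pure Nash equilibria are (Moderate, Light); (Heavy, Moderate).

Mark each player's best response to every combination of opponents' strategies; a profile where every player is best-responding is a pure Nash equilibrium.
Fleet A against Light: payoffs 20, 5, 16 → best response Moderate.
Fleet A against Moderate: payoffs 3, 13, 4 → best response Heavy.
Fleet B against Moderate: payoffs 17, 2 → best response Light.
Fleet B against Heavy: payoffs 10, 16 → best response Moderate.
Fleet B against Max: payoffs 18, 12 → best response Light.
Mutual best responses: (Moderate, Light); (Heavy, Moderate).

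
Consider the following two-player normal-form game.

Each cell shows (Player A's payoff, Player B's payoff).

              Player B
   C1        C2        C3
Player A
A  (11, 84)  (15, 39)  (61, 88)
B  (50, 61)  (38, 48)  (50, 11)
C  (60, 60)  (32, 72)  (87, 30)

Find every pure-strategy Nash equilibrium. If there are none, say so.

(A, C1): Player A can switch to B (11 → 50). Not NE.
(A, C2): Player A can switch to B (15 → 38). Not NE.
(A, C3): Player A can switch to C (61 → 87). Not NE.
(B, C1): Player A can switch to C (50 → 60). Not NE.
(B, C2): Player B can switch to C1 (48 → 61). Not NE.
(B, C3): Player A can switch to A (50 → 61). Not NE.
(The remaining 3 profiles each have a profitable deviation by the same check.)

none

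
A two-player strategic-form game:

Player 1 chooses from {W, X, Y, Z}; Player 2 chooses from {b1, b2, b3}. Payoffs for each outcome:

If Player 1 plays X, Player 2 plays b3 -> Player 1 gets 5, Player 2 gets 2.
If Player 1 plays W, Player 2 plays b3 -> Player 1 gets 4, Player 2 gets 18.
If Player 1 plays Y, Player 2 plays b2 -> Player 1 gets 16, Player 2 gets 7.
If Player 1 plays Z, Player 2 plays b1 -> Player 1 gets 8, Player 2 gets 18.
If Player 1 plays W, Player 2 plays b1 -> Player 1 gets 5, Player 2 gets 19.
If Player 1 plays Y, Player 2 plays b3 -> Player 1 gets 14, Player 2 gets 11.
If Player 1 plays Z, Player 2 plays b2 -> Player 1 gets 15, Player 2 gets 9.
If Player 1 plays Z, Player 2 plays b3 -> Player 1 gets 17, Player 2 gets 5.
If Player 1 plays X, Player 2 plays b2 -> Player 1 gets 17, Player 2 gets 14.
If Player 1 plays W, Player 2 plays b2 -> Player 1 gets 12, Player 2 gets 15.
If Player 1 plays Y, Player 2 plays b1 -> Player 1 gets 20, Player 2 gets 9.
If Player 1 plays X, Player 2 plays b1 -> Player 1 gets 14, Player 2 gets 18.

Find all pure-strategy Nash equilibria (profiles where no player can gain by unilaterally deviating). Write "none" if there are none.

Player 1 against b1: payoffs 5, 14, 20, 8 → best response Y.
Player 1 against b2: payoffs 12, 17, 16, 15 → best response X.
Player 1 against b3: payoffs 4, 5, 14, 17 → best response Z.
Player 2 against W: payoffs 19, 15, 18 → best response b1.
Player 2 against X: payoffs 18, 14, 2 → best response b1.
Player 2 against Y: payoffs 9, 7, 11 → best response b3.
Player 2 against Z: payoffs 18, 9, 5 → best response b1.
No profile is a mutual best response for all players.

No pure-strategy Nash equilibrium.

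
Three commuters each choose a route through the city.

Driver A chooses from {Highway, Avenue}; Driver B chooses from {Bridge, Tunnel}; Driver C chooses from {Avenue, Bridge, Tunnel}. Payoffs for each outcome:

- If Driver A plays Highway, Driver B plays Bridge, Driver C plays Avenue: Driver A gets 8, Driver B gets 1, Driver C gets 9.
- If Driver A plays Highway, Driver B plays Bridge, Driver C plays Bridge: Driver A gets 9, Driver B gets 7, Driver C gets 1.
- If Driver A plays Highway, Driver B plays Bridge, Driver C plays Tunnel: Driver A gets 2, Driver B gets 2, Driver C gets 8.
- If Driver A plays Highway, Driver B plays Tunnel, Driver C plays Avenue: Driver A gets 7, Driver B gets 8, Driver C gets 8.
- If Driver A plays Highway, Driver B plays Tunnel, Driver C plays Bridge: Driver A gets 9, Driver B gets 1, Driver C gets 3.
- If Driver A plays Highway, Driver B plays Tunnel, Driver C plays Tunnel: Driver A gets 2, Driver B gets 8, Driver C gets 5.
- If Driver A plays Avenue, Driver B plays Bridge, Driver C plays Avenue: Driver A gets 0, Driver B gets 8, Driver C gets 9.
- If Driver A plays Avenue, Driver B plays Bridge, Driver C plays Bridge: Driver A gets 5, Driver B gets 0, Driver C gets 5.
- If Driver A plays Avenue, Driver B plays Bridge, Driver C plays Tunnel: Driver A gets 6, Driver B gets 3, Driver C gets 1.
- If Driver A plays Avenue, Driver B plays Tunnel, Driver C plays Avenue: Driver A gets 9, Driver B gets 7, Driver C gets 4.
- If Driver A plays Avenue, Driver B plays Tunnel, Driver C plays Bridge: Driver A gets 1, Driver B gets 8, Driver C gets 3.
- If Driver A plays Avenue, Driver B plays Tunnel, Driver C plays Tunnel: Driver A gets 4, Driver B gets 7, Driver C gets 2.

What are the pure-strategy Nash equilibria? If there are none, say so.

Mark each player's best response to every combination of opponents' strategies; a profile where every player is best-responding is a pure Nash equilibrium.
Driver A against (Bridge, Avenue): payoffs 8, 0 → best response Highway.
Driver A against (Bridge, Bridge): payoffs 9, 5 → best response Highway.
Driver A against (Bridge, Tunnel): payoffs 2, 6 → best response Avenue.
Driver A against (Tunnel, Avenue): payoffs 7, 9 → best response Avenue.
Driver A against (Tunnel, Bridge): payoffs 9, 1 → best response Highway.
Driver A against (Tunnel, Tunnel): payoffs 2, 4 → best response Avenue.
Driver B against (Highway, Avenue): payoffs 1, 8 → best response Tunnel.
Driver B against (Highway, Bridge): payoffs 7, 1 → best response Bridge.
Driver B against (Highway, Tunnel): payoffs 2, 8 → best response Tunnel.
Driver B against (Avenue, Avenue): payoffs 8, 7 → best response Bridge.
Driver B against (Avenue, Bridge): payoffs 0, 8 → best response Tunnel.
Driver B against (Avenue, Tunnel): payoffs 3, 7 → best response Tunnel.
Driver C against (Highway, Bridge): payoffs 9, 1, 8 → best response Avenue.
Driver C against (Highway, Tunnel): payoffs 8, 3, 5 → best response Avenue.
Driver C against (Avenue, Bridge): payoffs 9, 5, 1 → best response Avenue.
Driver C against (Avenue, Tunnel): payoffs 4, 3, 2 → best response Avenue.
No profile is a mutual best response for all players.

none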